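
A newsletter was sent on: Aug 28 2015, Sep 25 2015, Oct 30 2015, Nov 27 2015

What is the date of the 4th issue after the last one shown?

Mar 25 2016

All Fridays; the gaps (28, 35, 28) vary with month length.
This is the last Friday of each month.
Last Friday of December 2015: Dec 25 2015.
January 2016 ends with Friday Jan 29 2016.
Last Friday of February 2016: Feb 26 2016.
Last Friday of March 2016: Mar 25 2016.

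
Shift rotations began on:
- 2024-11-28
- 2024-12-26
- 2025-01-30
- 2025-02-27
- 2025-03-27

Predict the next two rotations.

2025-04-24, 2025-05-29

All Thursdays; the gaps (28, 35, 28, 28) vary with month length.
This is the last Thursday of each month.
April 2025 ends with Thursday 2025-04-24.
May 2025 ends with Thursday 2025-05-29.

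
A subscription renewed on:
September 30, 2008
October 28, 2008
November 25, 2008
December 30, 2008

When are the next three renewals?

All Tuesdays; the gaps (28, 28, 35) vary with month length.
This is the last Tuesday of each month.
January 2009 ends with Tuesday January 27, 2009.
Last Tuesday of February 2009: February 24, 2009.
March 2009 ends with Tuesday March 31, 2009.

January 27, 2009; February 24, 2009; March 31, 2009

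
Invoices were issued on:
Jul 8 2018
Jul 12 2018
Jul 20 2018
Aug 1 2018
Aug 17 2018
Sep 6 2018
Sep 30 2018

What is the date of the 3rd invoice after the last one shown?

Intervals are 4, 8, 12, 16, 20, 24 days — an arithmetic progression with common difference 4.
Next gap: 28 days. Sep 30 2018 + 28 days = Oct 28 2018.
Next gap: 32 days. Oct 28 2018 + 32 days = Nov 29 2018.
Next gap: 36 days. Nov 29 2018 + 36 days = Jan 4 2019.

Jan 4 2019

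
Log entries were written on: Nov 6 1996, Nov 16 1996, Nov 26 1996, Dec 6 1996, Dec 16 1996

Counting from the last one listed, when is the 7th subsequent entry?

Feb 24 1997

The spacing is 10, 10, 10, 10 days — always 10 days.
Dec 16 1996 + 10 days = Dec 26 1996.
Dec 26 1996 + 10 days = Jan 5 1997.
Jan 5 1997 + 10 days = Jan 15 1997.
Jan 15 1997 + 10 days = Jan 25 1997.
Jan 25 1997 + 10 days = Feb 4 1997.
Feb 4 1997 + 10 days = Feb 14 1997.
Feb 14 1997 + 10 days = Feb 24 1997.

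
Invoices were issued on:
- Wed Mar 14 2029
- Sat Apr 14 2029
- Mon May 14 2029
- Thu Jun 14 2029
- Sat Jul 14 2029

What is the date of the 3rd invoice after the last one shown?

Sun Oct 14 2029

Gaps: 31, 30, 31, 30 days — not constant. Every event is on the 14th of the month.
Pattern: the 14th of each month.
Next: August 2029 → Tue Aug 14 2029.
Next: September 2029 → Fri Sep 14 2029.
Next: October 2029 → Sun Oct 14 2029.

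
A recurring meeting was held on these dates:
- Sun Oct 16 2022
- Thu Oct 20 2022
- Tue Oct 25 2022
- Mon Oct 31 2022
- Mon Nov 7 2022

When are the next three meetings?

Intervals are 4, 5, 6, 7 days — an arithmetic progression with common difference 1.
Next gap: 8 days. Mon Nov 7 2022 + 8 days = Tue Nov 15 2022.
Next gap: 9 days. Tue Nov 15 2022 + 9 days = Thu Nov 24 2022.
Next gap: 10 days. Thu Nov 24 2022 + 10 days = Sun Dec 4 2022.

Tue Nov 15 2022, Thu Nov 24 2022, Sun Dec 4 2022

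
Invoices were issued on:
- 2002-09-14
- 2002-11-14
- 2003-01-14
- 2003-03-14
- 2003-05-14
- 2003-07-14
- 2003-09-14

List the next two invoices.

The day-of-month is always 14 (61, 61, 59, 61, 61, 62 days between events).
So this recurs on the 14th of every 2 months.
November 2003: 2003-11-14.
January 2004: 2004-01-14.

2003-11-14, 2004-01-14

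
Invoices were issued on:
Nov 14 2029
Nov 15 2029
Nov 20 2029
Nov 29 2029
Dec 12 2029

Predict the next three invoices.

Intervals are 1, 5, 9, 13 days — an arithmetic progression with common difference 4.
Next gap: 17 days. Dec 12 2029 + 17 days = Dec 29 2029.
Next gap: 21 days. Dec 29 2029 + 21 days = Jan 19 2030.
Next gap: 25 days. Jan 19 2030 + 25 days = Feb 13 2030.

Dec 29 2029, Jan 19 2030, Feb 13 2030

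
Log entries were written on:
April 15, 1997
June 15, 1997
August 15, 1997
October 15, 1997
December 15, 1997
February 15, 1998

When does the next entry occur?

April 15, 1998

Each date is the 15th; the gaps (61, 61, 61, 61, 62) track the month lengths.
The rule is the 15th of every 2 months.
April 1998: April 15, 1998.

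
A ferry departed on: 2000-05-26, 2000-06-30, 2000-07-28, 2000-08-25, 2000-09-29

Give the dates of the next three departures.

These are Fridays with 35, 28, 28, 35-day gaps.
Each is the final Friday of its month — 2000-06-30 is past the 28th, so '4th Friday' doesn't fit.
Last Friday of October 2000: 2000-10-27.
November 2000 ends with Friday 2000-11-24.
Last Friday of December 2000: 2000-12-29.

2000-10-27, 2000-11-24, 2000-12-29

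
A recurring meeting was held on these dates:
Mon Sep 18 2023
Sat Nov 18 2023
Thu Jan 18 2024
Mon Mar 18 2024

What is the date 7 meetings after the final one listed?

Sun May 18 2025

Gaps: 61, 61, 60 days — not constant. Every event is on the 18th of the month.
Pattern: the 18th of every 2 months.
Next: May 2024 → Sat May 18 2024.
Next: July 2024 → Thu Jul 18 2024.
September 2024: Wed Sep 18 2024.
November 2024: Mon Nov 18 2024.
January 2025: Sat Jan 18 2025.
Next: March 2025 → Tue Mar 18 2025.
May 2025: Sun May 18 2025.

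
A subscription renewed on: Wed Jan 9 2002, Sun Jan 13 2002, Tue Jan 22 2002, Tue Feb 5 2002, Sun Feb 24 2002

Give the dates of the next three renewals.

The spacing grows by 5 each time: 4, 9, 14, 19 days.
Next gap: 24 days. Sun Feb 24 2002 + 24 days = Wed Mar 20 2002.
Next gap: 29 days. Wed Mar 20 2002 + 29 days = Thu Apr 18 2002.
Next gap: 34 days. Thu Apr 18 2002 + 34 days = Wed May 22 2002.

Wed Mar 20 2002, Thu Apr 18 2002, Wed May 22 2002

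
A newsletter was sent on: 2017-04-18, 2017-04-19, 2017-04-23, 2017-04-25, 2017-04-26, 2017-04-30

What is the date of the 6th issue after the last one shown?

Every event lands on a Tuesday or Wednesday or Sunday (gaps cycle 1, 4, 2, 1, 4).
So the schedule is: every Tuesday, Wednesday and Sunday.
Next Tuesday: 2017-05-02.
Next Wednesday: 2017-05-03.
The following Sunday is 2017-05-07.
Next Tuesday: 2017-05-09.
Next Wednesday: 2017-05-10.
The following Sunday is 2017-05-14.

2017-05-14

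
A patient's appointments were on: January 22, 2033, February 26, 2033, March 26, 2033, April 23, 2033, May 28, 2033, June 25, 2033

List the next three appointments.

July 23, 2033; August 27, 2033; September 24, 2033

These are Saturdays at 28- or 35-day spacing (35, 28, 28, 35, 28).
The pattern: 4th Saturday of the month.
4th Saturday of July 2033: July 23, 2033.
4th Saturday of August 2033: August 27, 2033.
4th Saturday of September 2033: September 24, 2033.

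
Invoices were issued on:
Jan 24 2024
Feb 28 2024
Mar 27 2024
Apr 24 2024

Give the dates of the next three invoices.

May 22 2024, Jun 26 2024, Jul 24 2024

Gaps: 35, 28, 28 days — a mix of 28 and 35. Every date is a Wednesday.
Each is the 4th Wednesday of its month.
May 2024 — 4th Wednesday is May 22 2024.
June 2024 — 4th Wednesday is Jun 26 2024.
4th Wednesday of July 2024: Jul 24 2024.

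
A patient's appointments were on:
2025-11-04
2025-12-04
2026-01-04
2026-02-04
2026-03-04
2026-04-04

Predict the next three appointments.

The day-of-month is always 4 (30, 31, 31, 28, 31 days between events).
So this recurs on the 4th of each month.
May 2026: 2026-05-04.
Next: June 2026 → 2026-06-04.
Next: July 2026 → 2026-07-04.

2026-05-04, 2026-06-04, 2026-07-04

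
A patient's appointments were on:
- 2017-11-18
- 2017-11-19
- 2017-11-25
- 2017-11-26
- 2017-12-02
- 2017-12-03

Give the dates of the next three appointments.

2017-12-09, 2017-12-10, 2017-12-16

Every event lands on a Saturday or Sunday (gaps cycle 1, 6, 1, 6, 1).
So the schedule is: every Saturday and Sunday.
Next Saturday: 2017-12-09.
The following Sunday is 2017-12-10.
The following Saturday is 2017-12-16.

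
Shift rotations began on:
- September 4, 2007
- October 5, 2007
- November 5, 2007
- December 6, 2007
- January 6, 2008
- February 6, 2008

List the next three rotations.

The spacing is 31, 31, 31, 31, 31 days — always 31 days.
February 6, 2008 + 31 days = March 8, 2008.
March 8, 2008 + 31 days = April 8, 2008.
April 8, 2008 + 31 days = May 9, 2008.

March 8, 2008; April 8, 2008; May 9, 2008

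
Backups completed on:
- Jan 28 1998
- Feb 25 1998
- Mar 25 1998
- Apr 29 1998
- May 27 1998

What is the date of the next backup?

Jun 24 1998

These are Wednesdays with 28, 28, 35, 28-day gaps.
Each is the final Wednesday of its month — Apr 29 1998 is past the 28th, so '4th Wednesday' doesn't fit.
Last Wednesday of June 1998: Jun 24 1998.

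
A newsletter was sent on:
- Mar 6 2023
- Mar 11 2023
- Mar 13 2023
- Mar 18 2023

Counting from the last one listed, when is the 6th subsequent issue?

Apr 8 2023

Gaps: 5, 2, 5 days — not constant, but cyclic with period 2.
The events fall on every Monday and Saturday.
Next Monday: Mar 20 2023.
Next Saturday: Mar 25 2023.
Next Monday: Mar 27 2023.
The following Saturday is Apr 1 2023.
Next Monday: Apr 3 2023.
The following Saturday is Apr 8 2023.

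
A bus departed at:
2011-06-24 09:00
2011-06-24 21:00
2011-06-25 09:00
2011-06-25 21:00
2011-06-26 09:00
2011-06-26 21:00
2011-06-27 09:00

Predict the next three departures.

2011-06-27 21:00, 2011-06-28 09:00, 2011-06-28 21:00

Gaps: 12, 12, 12, 12, 12, 12 hours — each event is 12 hours after the previous one.
2011-06-27 09:00 + 12 h = 2011-06-27 21:00.
2011-06-27 21:00 + 12 h = 2011-06-28 09:00.
2011-06-28 09:00 + 12 h = 2011-06-28 21:00.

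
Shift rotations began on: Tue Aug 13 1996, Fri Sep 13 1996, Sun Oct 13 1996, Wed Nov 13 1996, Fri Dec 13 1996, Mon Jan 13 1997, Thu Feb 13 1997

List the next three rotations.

The day-of-month is always 13 (31, 30, 31, 30, 31, 31 days between events).
So this recurs on the 13th of each month.
March 1997: Thu Mar 13 1997.
April 1997: Sun Apr 13 1997.
Next: May 1997 → Tue May 13 1997.

Thu Mar 13 1997, Sun Apr 13 1997, Tue May 13 1997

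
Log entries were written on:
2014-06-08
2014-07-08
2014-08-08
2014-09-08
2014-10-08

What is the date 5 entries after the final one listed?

The day-of-month is always 8 (30, 31, 31, 30 days between events).
So this recurs on the 8th of each month.
Next: November 2014 → 2014-11-08.
December 2014: 2014-12-08.
January 2015: 2015-01-08.
Next: February 2015 → 2015-02-08.
March 2015: 2015-03-08.

2015-03-08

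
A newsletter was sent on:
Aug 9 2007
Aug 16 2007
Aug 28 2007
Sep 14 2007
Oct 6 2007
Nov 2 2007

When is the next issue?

Dec 4 2007

Intervals are 7, 12, 17, 22, 27 days — an arithmetic progression with common difference 5.
Next gap: 32 days. Nov 2 2007 + 32 days = Dec 4 2007.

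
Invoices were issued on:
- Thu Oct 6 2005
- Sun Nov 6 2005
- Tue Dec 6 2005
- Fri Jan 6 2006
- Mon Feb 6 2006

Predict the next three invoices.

The day-of-month is always 6 (31, 30, 31, 31 days between events).
So this recurs on the 6th of each month.
Next: March 2006 → Mon Mar 6 2006.
April 2006: Thu Apr 6 2006.
Next: May 2006 → Sat May 6 2006.

Mon Mar 6 2006, Thu Apr 6 2006, Sat May 6 2006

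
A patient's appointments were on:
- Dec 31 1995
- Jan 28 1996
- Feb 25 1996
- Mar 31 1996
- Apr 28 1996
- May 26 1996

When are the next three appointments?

These are Sundays with 28, 28, 35, 28, 28-day gaps.
Each is the final Sunday of its month — Dec 31 1995 is past the 28th, so '4th Sunday' doesn't fit.
Last Sunday of June 1996: Jun 30 1996.
July 1996 ends with Sunday Jul 28 1996.
Last Sunday of August 1996: Aug 25 1996.

Jun 30 1996, Jul 28 1996, Aug 25 1996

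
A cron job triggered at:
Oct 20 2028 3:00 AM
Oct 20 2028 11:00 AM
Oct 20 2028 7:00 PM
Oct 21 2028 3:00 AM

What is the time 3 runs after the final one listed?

The interval is a steady 8 hours (8, 8, 8).
Oct 21 2028 3:00 AM + 8 h = Oct 21 2028 11:00 AM.
Oct 21 2028 11:00 AM + 8 h = Oct 21 2028 7:00 PM.
Oct 21 2028 7:00 PM + 8 h = Oct 22 2028 3:00 AM.

Oct 22 2028 3:00 AM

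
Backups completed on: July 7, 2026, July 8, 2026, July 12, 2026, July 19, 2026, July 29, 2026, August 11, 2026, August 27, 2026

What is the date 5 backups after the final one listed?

The spacing grows by 3 each time: 1, 4, 7, 10, 13, 16 days.
Next gap: 19 days. August 27, 2026 + 19 days = September 15, 2026.
Next gap: 22 days. September 15, 2026 + 22 days = October 7, 2026.
Next gap: 25 days. October 7, 2026 + 25 days = November 1, 2026.
Next gap: 28 days. November 1, 2026 + 28 days = November 29, 2026.
Next gap: 31 days. November 29, 2026 + 31 days = December 30, 2026.

December 30, 2026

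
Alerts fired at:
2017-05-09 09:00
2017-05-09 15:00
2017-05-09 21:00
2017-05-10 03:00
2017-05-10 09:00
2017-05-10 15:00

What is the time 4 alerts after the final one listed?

Spacing: 6, 6, 6, 6, 6 h — constant 6 h.
2017-05-10 15:00 + 6 h = 2017-05-10 21:00.
2017-05-10 21:00 + 6 h = 2017-05-11 03:00.
2017-05-11 03:00 + 6 h = 2017-05-11 09:00.
2017-05-11 09:00 + 6 h = 2017-05-11 15:00.

2017-05-11 15:00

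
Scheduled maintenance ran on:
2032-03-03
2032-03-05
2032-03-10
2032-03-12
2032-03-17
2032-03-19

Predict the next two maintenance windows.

Every event lands on a Wednesday or Friday (gaps cycle 2, 5, 2, 5, 2).
So the schedule is: every Wednesday and Friday.
Next Wednesday: 2032-03-24.
The following Friday is 2032-03-26.

2032-03-24, 2032-03-26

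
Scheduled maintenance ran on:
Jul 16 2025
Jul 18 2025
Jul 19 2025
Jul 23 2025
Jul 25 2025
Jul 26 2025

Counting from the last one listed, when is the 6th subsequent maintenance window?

Aug 9 2025

The gap pattern 2, 1, 4, 2, 1 repeats every 3 events.
These are the Wednesdays, Fridays and Saturdays of each week.
Next Wednesday: Jul 30 2025.
Next Friday: Aug 1 2025.
The following Saturday is Aug 2 2025.
The following Wednesday is Aug 6 2025.
Next Friday: Aug 8 2025.
Next Saturday: Aug 9 2025.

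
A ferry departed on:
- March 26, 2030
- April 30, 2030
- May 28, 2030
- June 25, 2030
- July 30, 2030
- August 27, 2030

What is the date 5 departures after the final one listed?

These are Tuesdays with 35, 28, 28, 35, 28-day gaps.
Each is the final Tuesday of its month — April 30, 2030 is past the 28th, so '4th Tuesday' doesn't fit.
September 2030 ends with Tuesday September 24, 2030.
Last Tuesday of October 2030: October 29, 2030.
November 2030 ends with Tuesday November 26, 2030.
Last Tuesday of December 2030: December 31, 2030.
Last Tuesday of January 2031: January 28, 2031.

January 28, 2031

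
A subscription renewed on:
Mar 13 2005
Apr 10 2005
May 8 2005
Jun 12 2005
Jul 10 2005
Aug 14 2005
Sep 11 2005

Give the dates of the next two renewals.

All dates are Sundays, 28, 28, 35, 28, 35, 28 days apart.
Specifically, the 2nd Sunday of each month.
October 2005 — 2nd Sunday is Oct 9 2005.
November 2005 — 2nd Sunday is Nov 13 2005.

Oct 9 2005, Nov 13 2005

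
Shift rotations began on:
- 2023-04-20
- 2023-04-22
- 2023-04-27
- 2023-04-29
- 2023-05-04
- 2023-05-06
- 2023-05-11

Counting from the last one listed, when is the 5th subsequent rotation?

2023-05-27

Every event lands on a Thursday or Saturday (gaps cycle 2, 5, 2, 5, 2, 5).
So the schedule is: every Thursday and Saturday.
Next Saturday: 2023-05-13.
The following Thursday is 2023-05-18.
Next Saturday: 2023-05-20.
The following Thursday is 2023-05-25.
The following Saturday is 2023-05-27.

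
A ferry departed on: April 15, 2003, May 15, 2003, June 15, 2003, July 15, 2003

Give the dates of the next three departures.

Each date is the 15th; the gaps (30, 31, 30) track the month lengths.
The rule is the 15th of each month.
August 2003: August 15, 2003.
Next: September 2003 → September 15, 2003.
October 2003: October 15, 2003.

August 15, 2003; September 15, 2003; October 15, 2003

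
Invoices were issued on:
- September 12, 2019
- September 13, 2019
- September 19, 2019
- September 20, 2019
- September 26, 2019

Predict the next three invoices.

Gaps: 1, 6, 1, 6 days — not constant, but cyclic with period 2.
The events fall on every Thursday and Friday.
Next Friday: September 27, 2019.
The following Thursday is October 3, 2019.
Next Friday: October 4, 2019.

September 27, 2019; October 3, 2019; October 4, 2019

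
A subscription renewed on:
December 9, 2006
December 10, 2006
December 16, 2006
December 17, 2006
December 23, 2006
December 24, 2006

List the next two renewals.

The gap pattern 1, 6, 1, 6, 1 repeats every 2 events.
These are the Saturdays and Sundays of each week.
Next Saturday: December 30, 2006.
The following Sunday is December 31, 2006.

December 30, 2006; December 31, 2006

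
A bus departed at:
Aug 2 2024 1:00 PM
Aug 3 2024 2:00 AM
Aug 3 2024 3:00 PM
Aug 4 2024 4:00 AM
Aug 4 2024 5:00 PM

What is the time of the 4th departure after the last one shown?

Spacing: 13, 13, 13, 13 h — constant 13 h.
Aug 4 2024 5:00 PM + 13 h = Aug 5 2024 6:00 AM.
Aug 5 2024 6:00 AM + 13 h = Aug 5 2024 7:00 PM.
Aug 5 2024 7:00 PM + 13 h = Aug 6 2024 8:00 AM.
Aug 6 2024 8:00 AM + 13 h = Aug 6 2024 9:00 PM.

Aug 6 2024 9:00 PM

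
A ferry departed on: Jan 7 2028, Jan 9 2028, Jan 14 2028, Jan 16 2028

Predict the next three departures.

Gaps: 2, 5, 2 days — not constant, but cyclic with period 2.
The events fall on every Friday and Sunday.
Next Friday: Jan 21 2028.
Next Sunday: Jan 23 2028.
Next Friday: Jan 28 2028.

Jan 21 2028, Jan 23 2028, Jan 28 2028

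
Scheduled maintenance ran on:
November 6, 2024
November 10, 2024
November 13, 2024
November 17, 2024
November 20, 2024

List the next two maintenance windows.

November 24, 2024; November 27, 2024

Gaps: 4, 3, 4, 3 days — not constant, but cyclic with period 2.
The events fall on every Wednesday and Sunday.
Next Sunday: November 24, 2024.
Next Wednesday: November 27, 2024.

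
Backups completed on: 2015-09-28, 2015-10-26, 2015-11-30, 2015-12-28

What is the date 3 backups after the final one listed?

All Mondays; the gaps (28, 35, 28) vary with month length.
This is the last Monday of each month.
January 2016 ends with Monday 2016-01-25.
February 2016 ends with Monday 2016-02-29.
Last Monday of March 2016: 2016-03-28.

2016-03-28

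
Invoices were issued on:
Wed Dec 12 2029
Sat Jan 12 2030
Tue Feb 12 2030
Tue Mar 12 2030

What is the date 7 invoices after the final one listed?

Sat Oct 12 2030

Gaps: 31, 31, 28 days — not constant. Every event is on the 12th of the month.
Pattern: the 12th of each month.
April 2030: Fri Apr 12 2030.
Next: May 2030 → Sun May 12 2030.
Next: June 2030 → Wed Jun 12 2030.
July 2030: Fri Jul 12 2030.
August 2030: Mon Aug 12 2030.
September 2030: Thu Sep 12 2030.
October 2030: Sat Oct 12 2030.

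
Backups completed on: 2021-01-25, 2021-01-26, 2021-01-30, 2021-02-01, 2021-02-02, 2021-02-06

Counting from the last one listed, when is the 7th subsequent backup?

Every event lands on a Monday or Tuesday or Saturday (gaps cycle 1, 4, 2, 1, 4).
So the schedule is: every Monday, Tuesday and Saturday.
Next Monday: 2021-02-08.
Next Tuesday: 2021-02-09.
Next Saturday: 2021-02-13.
Next Monday: 2021-02-15.
The following Tuesday is 2021-02-16.
The following Saturday is 2021-02-20.
The following Monday is 2021-02-22.

2021-02-22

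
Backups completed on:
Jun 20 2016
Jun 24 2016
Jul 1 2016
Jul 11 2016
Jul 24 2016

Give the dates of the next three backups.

The spacing grows by 3 each time: 4, 7, 10, 13 days.
Next gap: 16 days. Jul 24 2016 + 16 days = Aug 9 2016.
Next gap: 19 days. Aug 9 2016 + 19 days = Aug 28 2016.
Next gap: 22 days. Aug 28 2016 + 22 days = Sep 19 2016.

Aug 9 2016, Aug 28 2016, Sep 19 2016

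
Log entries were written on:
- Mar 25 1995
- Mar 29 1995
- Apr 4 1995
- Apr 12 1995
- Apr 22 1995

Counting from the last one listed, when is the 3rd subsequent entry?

Jun 3 1995

Gaps: 4, 6, 8, 10 days — each gap is 2 larger than the previous one.
Next gap: 12 days. Apr 22 1995 + 12 days = May 4 1995.
Next gap: 14 days. May 4 1995 + 14 days = May 18 1995.
Next gap: 16 days. May 18 1995 + 16 days = Jun 3 1995.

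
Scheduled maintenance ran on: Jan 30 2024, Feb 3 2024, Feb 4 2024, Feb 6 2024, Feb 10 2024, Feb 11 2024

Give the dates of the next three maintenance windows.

The gap pattern 4, 1, 2, 4, 1 repeats every 3 events.
These are the Tuesdays, Saturdays and Sundays of each week.
The following Tuesday is Feb 13 2024.
The following Saturday is Feb 17 2024.
Next Sunday: Feb 18 2024.

Feb 13 2024, Feb 17 2024, Feb 18 2024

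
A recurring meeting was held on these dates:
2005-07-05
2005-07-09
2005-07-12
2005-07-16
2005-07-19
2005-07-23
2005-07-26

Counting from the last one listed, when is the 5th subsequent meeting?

Every event lands on a Tuesday or Saturday (gaps cycle 4, 3, 4, 3, 4, 3).
So the schedule is: every Tuesday and Saturday.
The following Saturday is 2005-07-30.
Next Tuesday: 2005-08-02.
The following Saturday is 2005-08-06.
The following Tuesday is 2005-08-09.
The following Saturday is 2005-08-13.

2005-08-13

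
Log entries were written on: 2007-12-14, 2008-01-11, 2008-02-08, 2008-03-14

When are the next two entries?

All dates are Fridays, 28, 28, 35 days apart.
Specifically, the 2nd Friday of each month.
2nd Friday of April 2008: 2008-04-11.
2nd Friday of May 2008: 2008-05-09.

2008-04-11, 2008-05-09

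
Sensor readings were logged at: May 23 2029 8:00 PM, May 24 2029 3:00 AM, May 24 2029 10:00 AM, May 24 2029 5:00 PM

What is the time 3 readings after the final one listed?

The interval is a steady 7 hours (7, 7, 7).
May 24 2029 5:00 PM + 7 h = May 25 2029 12:00 AM.
May 25 2029 12:00 AM + 7 h = May 25 2029 7:00 AM.
May 25 2029 7:00 AM + 7 h = May 25 2029 2:00 PM.

May 25 2029 2:00 PM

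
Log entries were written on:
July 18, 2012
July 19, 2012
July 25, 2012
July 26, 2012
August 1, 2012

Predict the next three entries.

August 2, 2012; August 8, 2012; August 9, 2012

Every event lands on a Wednesday or Thursday (gaps cycle 1, 6, 1, 6).
So the schedule is: every Wednesday and Thursday.
Next Thursday: August 2, 2012.
Next Wednesday: August 8, 2012.
Next Thursday: August 9, 2012.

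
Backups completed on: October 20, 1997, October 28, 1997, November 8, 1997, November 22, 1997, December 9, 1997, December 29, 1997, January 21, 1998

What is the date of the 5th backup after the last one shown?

June 30, 1998

Intervals are 8, 11, 14, 17, 20, 23 days — an arithmetic progression with common difference 3.
Next gap: 26 days. January 21, 1998 + 26 days = February 16, 1998.
Next gap: 29 days. February 16, 1998 + 29 days = March 17, 1998.
Next gap: 32 days. March 17, 1998 + 32 days = April 18, 1998.
Next gap: 35 days. April 18, 1998 + 35 days = May 23, 1998.
Next gap: 38 days. May 23, 1998 + 38 days = June 30, 1998.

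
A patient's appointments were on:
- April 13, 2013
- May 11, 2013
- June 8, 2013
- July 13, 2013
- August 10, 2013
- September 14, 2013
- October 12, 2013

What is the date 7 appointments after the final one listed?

These are Saturdays at 28- or 35-day spacing (28, 28, 35, 28, 35, 28).
The pattern: 2nd Saturday of the month.
November 2013 — 2nd Saturday is November 9, 2013.
2nd Saturday of December 2013: December 14, 2013.
2nd Saturday of January 2014: January 11, 2014.
February 2014 — 2nd Saturday is February 8, 2014.
2nd Saturday of March 2014: March 8, 2014.
April 2014 — 2nd Saturday is April 12, 2014.
2nd Saturday of May 2014: May 10, 2014.

May 10, 2014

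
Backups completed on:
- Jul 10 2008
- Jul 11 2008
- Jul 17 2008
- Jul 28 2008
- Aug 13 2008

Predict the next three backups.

Intervals are 1, 6, 11, 16 days — an arithmetic progression with common difference 5.
Next gap: 21 days. Aug 13 2008 + 21 days = Sep 3 2008.
Next gap: 26 days. Sep 3 2008 + 26 days = Sep 29 2008.
Next gap: 31 days. Sep 29 2008 + 31 days = Oct 30 2008.

Sep 3 2008, Sep 29 2008, Oct 30 2008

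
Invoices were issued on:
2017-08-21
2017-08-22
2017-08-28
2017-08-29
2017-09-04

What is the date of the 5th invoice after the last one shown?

2017-09-19

The gap pattern 1, 6, 1, 6 repeats every 2 events.
These are the Mondays and Tuesdays of each week.
Next Tuesday: 2017-09-05.
Next Monday: 2017-09-11.
Next Tuesday: 2017-09-12.
Next Monday: 2017-09-18.
The following Tuesday is 2017-09-19.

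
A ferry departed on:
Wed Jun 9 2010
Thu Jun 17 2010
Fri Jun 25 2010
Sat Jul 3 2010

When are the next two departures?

Sun Jul 11 2010, Mon Jul 19 2010

Every event comes 8 days after the last (8, 8, 8).
Sat Jul 3 2010 + 8 days = Sun Jul 11 2010.
Sun Jul 11 2010 + 8 days = Mon Jul 19 2010.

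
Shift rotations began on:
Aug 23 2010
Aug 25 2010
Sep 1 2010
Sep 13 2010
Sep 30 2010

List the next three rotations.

Gaps: 2, 7, 12, 17 days — each gap is 5 larger than the previous one.
Next gap: 22 days. Sep 30 2010 + 22 days = Oct 22 2010.
Next gap: 27 days. Oct 22 2010 + 27 days = Nov 18 2010.
Next gap: 32 days. Nov 18 2010 + 32 days = Dec 20 2010.

Oct 22 2010, Nov 18 2010, Dec 20 2010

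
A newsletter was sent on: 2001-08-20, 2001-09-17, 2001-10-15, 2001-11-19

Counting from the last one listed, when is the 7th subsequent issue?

2002-06-17

Gaps: 28, 28, 35 days — a mix of 28 and 35. Every date is a Monday.
Each is the 3rd Monday of its month.
3rd Monday of December 2001: 2001-12-17.
3rd Monday of January 2002: 2002-01-21.
3rd Monday of February 2002: 2002-02-18.
March 2002 — 3rd Monday is 2002-03-18.
April 2002 — 3rd Monday is 2002-04-15.
3rd Monday of May 2002: 2002-05-20.
3rd Monday of June 2002: 2002-06-17.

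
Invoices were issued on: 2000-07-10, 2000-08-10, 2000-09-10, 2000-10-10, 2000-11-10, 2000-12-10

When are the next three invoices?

The day-of-month is always 10 (31, 31, 30, 31, 30 days between events).
So this recurs on the 10th of each month.
January 2001: 2001-01-10.
February 2001: 2001-02-10.
March 2001: 2001-03-10.

2001-01-10, 2001-02-10, 2001-03-10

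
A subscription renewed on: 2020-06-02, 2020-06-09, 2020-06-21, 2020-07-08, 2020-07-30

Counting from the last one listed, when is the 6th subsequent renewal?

The spacing grows by 5 each time: 7, 12, 17, 22 days.
Next gap: 27 days. 2020-07-30 + 27 days = 2020-08-26.
Next gap: 32 days. 2020-08-26 + 32 days = 2020-09-27.
Next gap: 37 days. 2020-09-27 + 37 days = 2020-11-03.
Next gap: 42 days. 2020-11-03 + 42 days = 2020-12-15.
Next gap: 47 days. 2020-12-15 + 47 days = 2021-01-31.
Next gap: 52 days. 2021-01-31 + 52 days = 2021-03-24.

2021-03-24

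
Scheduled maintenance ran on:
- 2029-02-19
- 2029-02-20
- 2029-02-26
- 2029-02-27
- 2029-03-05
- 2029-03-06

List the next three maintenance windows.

The gap pattern 1, 6, 1, 6, 1 repeats every 2 events.
These are the Mondays and Tuesdays of each week.
Next Monday: 2029-03-12.
The following Tuesday is 2029-03-13.
The following Monday is 2029-03-19.

2029-03-12, 2029-03-13, 2029-03-19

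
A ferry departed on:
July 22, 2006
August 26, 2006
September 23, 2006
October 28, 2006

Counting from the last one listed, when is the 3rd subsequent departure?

January 27, 2007

All dates are Saturdays, 35, 28, 35 days apart.
Specifically, the 4th Saturday of each month.
November 2006 — 4th Saturday is November 25, 2006.
4th Saturday of December 2006: December 23, 2006.
January 2007 — 4th Saturday is January 27, 2007.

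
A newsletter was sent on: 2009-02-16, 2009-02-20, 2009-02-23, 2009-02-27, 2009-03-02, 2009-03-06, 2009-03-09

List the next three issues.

2009-03-13, 2009-03-16, 2009-03-20

Gaps: 4, 3, 4, 3, 4, 3 days — not constant, but cyclic with period 2.
The events fall on every Monday and Friday.
Next Friday: 2009-03-13.
The following Monday is 2009-03-16.
Next Friday: 2009-03-20.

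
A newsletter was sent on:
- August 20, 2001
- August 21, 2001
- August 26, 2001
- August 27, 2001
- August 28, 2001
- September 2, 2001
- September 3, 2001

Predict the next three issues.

Every event lands on a Monday or Tuesday or Sunday (gaps cycle 1, 5, 1, 1, 5, 1).
So the schedule is: every Monday, Tuesday and Sunday.
The following Tuesday is September 4, 2001.
The following Sunday is September 9, 2001.
Next Monday: September 10, 2001.

September 4, 2001; September 9, 2001; September 10, 2001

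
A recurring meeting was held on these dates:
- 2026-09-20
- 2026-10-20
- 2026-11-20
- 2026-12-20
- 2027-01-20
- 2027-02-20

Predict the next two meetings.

2027-03-20, 2027-04-20

The day-of-month is always 20 (30, 31, 30, 31, 31 days between events).
So this recurs on the 20th of each month.
March 2027: 2027-03-20.
Next: April 2027 → 2027-04-20.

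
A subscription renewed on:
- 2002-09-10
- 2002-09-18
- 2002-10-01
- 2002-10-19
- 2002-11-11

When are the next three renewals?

Gaps: 8, 13, 18, 23 days — each gap is 5 larger than the previous one.
Next gap: 28 days. 2002-11-11 + 28 days = 2002-12-09.
Next gap: 33 days. 2002-12-09 + 33 days = 2003-01-11.
Next gap: 38 days. 2003-01-11 + 38 days = 2003-02-18.

2002-12-09, 2003-01-11, 2003-02-18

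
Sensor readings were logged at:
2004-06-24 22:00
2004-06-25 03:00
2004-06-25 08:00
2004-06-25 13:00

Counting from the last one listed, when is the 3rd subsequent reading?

Gaps: 5, 5, 5 hours — each event is 5 hours after the previous one.
2004-06-25 13:00 + 5 h = 2004-06-25 18:00.
2004-06-25 18:00 + 5 h = 2004-06-25 23:00.
2004-06-25 23:00 + 5 h = 2004-06-26 04:00.

2004-06-26 04:00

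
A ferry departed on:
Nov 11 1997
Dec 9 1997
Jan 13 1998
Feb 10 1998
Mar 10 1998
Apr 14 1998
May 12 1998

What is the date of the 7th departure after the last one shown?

Gaps: 28, 35, 28, 28, 35, 28 days — a mix of 28 and 35. Every date is a Tuesday.
Each is the 2nd Tuesday of its month.
2nd Tuesday of June 1998: Jun 9 1998.
July 1998 — 2nd Tuesday is Jul 14 1998.
2nd Tuesday of August 1998: Aug 11 1998.
2nd Tuesday of September 1998: Sep 8 1998.
October 1998 — 2nd Tuesday is Oct 13 1998.
2nd Tuesday of November 1998: Nov 10 1998.
December 1998 — 2nd Tuesday is Dec 8 1998.

Dec 8 1998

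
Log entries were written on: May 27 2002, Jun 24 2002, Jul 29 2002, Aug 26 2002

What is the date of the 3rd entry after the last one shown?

Every date is a Monday; gaps 28, 35, 28 days.
Each is the last Monday of its month (at least one falls on the 29th or later, ruling out '4th Monday').
Last Monday of September 2002: Sep 30 2002.
October 2002 ends with Monday Oct 28 2002.
Last Monday of November 2002: Nov 25 2002.

Nov 25 2002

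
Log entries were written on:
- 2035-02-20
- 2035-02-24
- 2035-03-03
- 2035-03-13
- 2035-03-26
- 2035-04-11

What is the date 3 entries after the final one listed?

The spacing grows by 3 each time: 4, 7, 10, 13, 16 days.
Next gap: 19 days. 2035-04-11 + 19 days = 2035-04-30.
Next gap: 22 days. 2035-04-30 + 22 days = 2035-05-22.
Next gap: 25 days. 2035-05-22 + 25 days = 2035-06-16.

2035-06-16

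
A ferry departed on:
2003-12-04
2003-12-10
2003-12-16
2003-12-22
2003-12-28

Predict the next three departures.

Every event comes 6 days after the last (6, 6, 6, 6).
2003-12-28 + 6 days = 2004-01-03.
2004-01-03 + 6 days = 2004-01-09.
2004-01-09 + 6 days = 2004-01-15.

2004-01-03, 2004-01-09, 2004-01-15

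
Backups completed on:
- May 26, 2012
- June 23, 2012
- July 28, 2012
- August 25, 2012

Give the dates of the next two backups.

September 22, 2012; October 27, 2012

All dates are Saturdays, 28, 35, 28 days apart.
Specifically, the 4th Saturday of each month.
September 2012 — 4th Saturday is September 22, 2012.
October 2012 — 4th Saturday is October 27, 2012.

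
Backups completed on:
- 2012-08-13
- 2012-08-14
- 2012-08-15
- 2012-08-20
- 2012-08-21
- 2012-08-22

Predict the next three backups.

Every event lands on a Monday or Tuesday or Wednesday (gaps cycle 1, 1, 5, 1, 1).
So the schedule is: every Monday, Tuesday and Wednesday.
Next Monday: 2012-08-27.
Next Tuesday: 2012-08-28.
The following Wednesday is 2012-08-29.

2012-08-27, 2012-08-28, 2012-08-29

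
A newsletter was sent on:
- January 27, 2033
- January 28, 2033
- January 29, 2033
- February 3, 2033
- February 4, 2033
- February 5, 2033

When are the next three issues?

February 10, 2033; February 11, 2033; February 12, 2033

Gaps: 1, 1, 5, 1, 1 days — not constant, but cyclic with period 3.
The events fall on every Thursday, Friday and Saturday.
The following Thursday is February 10, 2033.
The following Friday is February 11, 2033.
The following Saturday is February 12, 2033.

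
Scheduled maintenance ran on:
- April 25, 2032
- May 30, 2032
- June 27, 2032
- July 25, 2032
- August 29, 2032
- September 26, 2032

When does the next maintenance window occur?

All Sundays; the gaps (35, 28, 28, 35, 28) vary with month length.
This is the last Sunday of each month.
Last Sunday of October 2032: October 31, 2032.

October 31, 2032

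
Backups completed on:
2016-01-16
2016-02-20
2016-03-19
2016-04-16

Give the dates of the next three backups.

2016-05-21, 2016-06-18, 2016-07-16

All dates are Saturdays, 35, 28, 28 days apart.
Specifically, the 3rd Saturday of each month.
May 2016 — 3rd Saturday is 2016-05-21.
June 2016 — 3rd Saturday is 2016-06-18.
3rd Saturday of July 2016: 2016-07-16.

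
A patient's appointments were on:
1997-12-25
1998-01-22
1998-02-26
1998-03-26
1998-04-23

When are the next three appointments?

1998-05-28, 1998-06-25, 1998-07-23

All dates are Thursdays, 28, 35, 28, 28 days apart.
Specifically, the 4th Thursday of each month.
May 1998 — 4th Thursday is 1998-05-28.
June 1998 — 4th Thursday is 1998-06-25.
July 1998 — 4th Thursday is 1998-07-23.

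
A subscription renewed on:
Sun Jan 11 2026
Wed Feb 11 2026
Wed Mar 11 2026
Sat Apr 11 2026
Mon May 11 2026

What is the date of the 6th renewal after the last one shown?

Each date is the 11th; the gaps (31, 28, 31, 30) track the month lengths.
The rule is the 11th of each month.
Next: June 2026 → Thu Jun 11 2026.
July 2026: Sat Jul 11 2026.
Next: August 2026 → Tue Aug 11 2026.
Next: September 2026 → Fri Sep 11 2026.
Next: October 2026 → Sun Oct 11 2026.
November 2026: Wed Nov 11 2026.

Wed Nov 11 2026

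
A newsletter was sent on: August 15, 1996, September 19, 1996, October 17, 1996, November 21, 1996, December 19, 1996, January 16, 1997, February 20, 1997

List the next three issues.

March 20, 1997; April 17, 1997; May 15, 1997

Gaps: 35, 28, 35, 28, 28, 35 days — a mix of 28 and 35. Every date is a Thursday.
Each is the 3rd Thursday of its month.
3rd Thursday of March 1997: March 20, 1997.
3rd Thursday of April 1997: April 17, 1997.
May 1997 — 3rd Thursday is May 15, 1997.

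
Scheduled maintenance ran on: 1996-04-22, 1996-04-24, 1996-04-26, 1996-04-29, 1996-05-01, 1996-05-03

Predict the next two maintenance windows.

1996-05-06, 1996-05-08

The gap pattern 2, 2, 3, 2, 2 repeats every 3 events.
These are the Mondays, Wednesdays and Fridays of each week.
Next Monday: 1996-05-06.
Next Wednesday: 1996-05-08.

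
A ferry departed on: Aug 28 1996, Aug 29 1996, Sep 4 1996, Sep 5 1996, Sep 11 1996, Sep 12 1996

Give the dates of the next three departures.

Sep 18 1996, Sep 19 1996, Sep 25 1996

The gap pattern 1, 6, 1, 6, 1 repeats every 2 events.
These are the Wednesdays and Thursdays of each week.
The following Wednesday is Sep 18 1996.
The following Thursday is Sep 19 1996.
The following Wednesday is Sep 25 1996.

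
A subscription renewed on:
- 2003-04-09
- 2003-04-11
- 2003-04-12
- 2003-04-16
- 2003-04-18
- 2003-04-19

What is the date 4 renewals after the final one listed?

The gap pattern 2, 1, 4, 2, 1 repeats every 3 events.
These are the Wednesdays, Fridays and Saturdays of each week.
Next Wednesday: 2003-04-23.
The following Friday is 2003-04-25.
The following Saturday is 2003-04-26.
The following Wednesday is 2003-04-30.

2003-04-30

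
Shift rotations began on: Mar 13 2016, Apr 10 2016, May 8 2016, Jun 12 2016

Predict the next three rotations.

Jul 10 2016, Aug 14 2016, Sep 11 2016

All dates are Sundays, 28, 28, 35 days apart.
Specifically, the 2nd Sunday of each month.
2nd Sunday of July 2016: Jul 10 2016.
2nd Sunday of August 2016: Aug 14 2016.
September 2016 — 2nd Sunday is Sep 11 2016.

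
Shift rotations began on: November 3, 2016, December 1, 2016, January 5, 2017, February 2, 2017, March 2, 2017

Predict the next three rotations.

April 6, 2017; May 4, 2017; June 1, 2017

These are Thursdays at 28- or 35-day spacing (28, 35, 28, 28).
The pattern: 1st Thursday of the month.
April 2017 — 1st Thursday is April 6, 2017.
1st Thursday of May 2017: May 4, 2017.
June 2017 — 1st Thursday is June 1, 2017.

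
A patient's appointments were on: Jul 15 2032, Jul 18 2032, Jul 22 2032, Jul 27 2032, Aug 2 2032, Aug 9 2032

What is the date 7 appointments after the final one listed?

Gaps: 3, 4, 5, 6, 7 days — each gap is 1 larger than the previous one.
Next gap: 8 days. Aug 9 2032 + 8 days = Aug 17 2032.
Next gap: 9 days. Aug 17 2032 + 9 days = Aug 26 2032.
Next gap: 10 days. Aug 26 2032 + 10 days = Sep 5 2032.
Next gap: 11 days. Sep 5 2032 + 11 days = Sep 16 2032.
Next gap: 12 days. Sep 16 2032 + 12 days = Sep 28 2032.
Next gap: 13 days. Sep 28 2032 + 13 days = Oct 11 2032.
Next gap: 14 days. Oct 11 2032 + 14 days = Oct 25 2032.

Oct 25 2032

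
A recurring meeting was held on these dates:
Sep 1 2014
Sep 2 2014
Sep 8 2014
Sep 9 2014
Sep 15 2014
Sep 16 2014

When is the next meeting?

Sep 22 2014

The gap pattern 1, 6, 1, 6, 1 repeats every 2 events.
These are the Mondays and Tuesdays of each week.
Next Monday: Sep 22 2014.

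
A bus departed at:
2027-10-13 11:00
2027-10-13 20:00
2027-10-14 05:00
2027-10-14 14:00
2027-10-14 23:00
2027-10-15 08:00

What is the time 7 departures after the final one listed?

Gaps: 9, 9, 9, 9, 9 hours — each event is 9 hours after the previous one.
2027-10-15 08:00 + 9 h = 2027-10-15 17:00.
2027-10-15 17:00 + 9 h = 2027-10-16 02:00.
2027-10-16 02:00 + 9 h = 2027-10-16 11:00.
2027-10-16 11:00 + 9 h = 2027-10-16 20:00.
2027-10-16 20:00 + 9 h = 2027-10-17 05:00.
2027-10-17 05:00 + 9 h = 2027-10-17 14:00.
2027-10-17 14:00 + 9 h = 2027-10-17 23:00.

2027-10-17 23:00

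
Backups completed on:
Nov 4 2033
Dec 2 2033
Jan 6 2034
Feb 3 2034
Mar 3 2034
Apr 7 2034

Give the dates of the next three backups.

These are Fridays at 28- or 35-day spacing (28, 35, 28, 28, 35).
The pattern: 1st Friday of the month.
May 2034 — 1st Friday is May 5 2034.
June 2034 — 1st Friday is Jun 2 2034.
July 2034 — 1st Friday is Jul 7 2034.

May 5 2034, Jun 2 2034, Jul 7 2034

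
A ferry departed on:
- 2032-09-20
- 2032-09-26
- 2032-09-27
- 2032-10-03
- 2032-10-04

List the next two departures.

2032-10-10, 2032-10-11

The gap pattern 6, 1, 6, 1 repeats every 2 events.
These are the Mondays and Sundays of each week.
Next Sunday: 2032-10-10.
Next Monday: 2032-10-11.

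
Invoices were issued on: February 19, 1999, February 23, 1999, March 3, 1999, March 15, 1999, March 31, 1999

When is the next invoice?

April 20, 1999

Gaps: 4, 8, 12, 16 days — each gap is 4 larger than the previous one.
Next gap: 20 days. March 31, 1999 + 20 days = April 20, 1999.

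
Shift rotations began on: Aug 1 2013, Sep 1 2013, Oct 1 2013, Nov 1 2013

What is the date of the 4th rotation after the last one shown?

Mar 1 2014

Each date is the 1st; the gaps (31, 30, 31) track the month lengths.
The rule is the 1st of each month.
December 2013: Dec 1 2013.
Next: January 2014 → Jan 1 2014.
February 2014: Feb 1 2014.
March 2014: Mar 1 2014.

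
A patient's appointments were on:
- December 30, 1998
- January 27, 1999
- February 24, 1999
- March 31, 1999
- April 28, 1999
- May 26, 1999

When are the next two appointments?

All Wednesdays; the gaps (28, 28, 35, 28, 28) vary with month length.
This is the last Wednesday of each month.
Last Wednesday of June 1999: June 30, 1999.
July 1999 ends with Wednesday July 28, 1999.

June 30, 1999; July 28, 1999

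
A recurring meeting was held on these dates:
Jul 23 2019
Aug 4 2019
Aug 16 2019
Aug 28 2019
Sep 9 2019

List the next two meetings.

Sep 21 2019, Oct 3 2019

Every event comes 12 days after the last (12, 12, 12, 12).
Sep 9 2019 + 12 days = Sep 21 2019.
Sep 21 2019 + 12 days = Oct 3 2019.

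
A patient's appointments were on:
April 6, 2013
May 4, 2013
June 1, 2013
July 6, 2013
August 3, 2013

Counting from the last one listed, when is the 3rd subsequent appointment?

November 2, 2013

All dates are Saturdays, 28, 28, 35, 28 days apart.
Specifically, the 1st Saturday of each month.
1st Saturday of September 2013: September 7, 2013.
October 2013 — 1st Saturday is October 5, 2013.
November 2013 — 1st Saturday is November 2, 2013.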